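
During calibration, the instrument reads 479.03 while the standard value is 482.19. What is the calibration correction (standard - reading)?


Correction = standard - reading
= 482.19 - 479.03
= 3.1600

3.1600


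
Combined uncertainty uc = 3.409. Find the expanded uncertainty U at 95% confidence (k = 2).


U = k * uc
U = 2 * 3.409
U = 6.8180

6.8180


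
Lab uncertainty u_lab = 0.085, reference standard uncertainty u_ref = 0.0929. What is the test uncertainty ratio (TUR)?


TUR = u_lab / u_ref
= 0.085 / 0.0929
= 0.9150

0.9150


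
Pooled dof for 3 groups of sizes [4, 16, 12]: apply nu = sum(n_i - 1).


nu = sum_i (n_i - 1)
nu = ((4 - 1) + (16 - 1) + (12 - 1))
nu = 3 + 15 + 11
nu = 29

29


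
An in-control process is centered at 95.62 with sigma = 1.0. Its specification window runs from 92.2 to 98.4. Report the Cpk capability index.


Cpu = (USL - mean) / (3*sigma) = (98.4 - 95.62) / (3*1.0) = 0.9267
Cpl = (mean - LSL) / (3*sigma) = (95.62 - 92.2) / (3*1.0) = 1.1400
Cpk = min(Cpu, Cpl) = 0.9267

0.9267


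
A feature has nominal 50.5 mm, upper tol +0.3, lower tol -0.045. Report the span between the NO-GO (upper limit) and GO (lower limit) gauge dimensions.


GO = nominal - lower_tol (smallest hole = maximum material condition)
GO = 50.5 - 0.045 = 50.455
NO-GO = nominal + upper_tol (largest hole = least material condition)
NO-GO = 50.5 + 0.3 = 50.8
spread = NO-GO - GO = 50.8 - 50.455 = 0.3450

0.3450


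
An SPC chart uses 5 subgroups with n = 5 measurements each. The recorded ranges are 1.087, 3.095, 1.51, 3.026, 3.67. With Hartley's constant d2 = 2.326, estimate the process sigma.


R_bar = (1.087 + 3.095 + 1.51 + 3.026 + 3.67) / 5
R_bar = 12.388 / 5 = 2.4776
sigma_hat = R_bar / d2 = 2.4776 / 2.326 = 1.0652

1.0652


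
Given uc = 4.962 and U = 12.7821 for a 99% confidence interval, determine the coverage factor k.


k = U / uc
k = 12.7821 / 4.962
k = 2.576

2.576


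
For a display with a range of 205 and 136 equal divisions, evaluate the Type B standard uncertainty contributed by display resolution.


resolution = range / divisions
resolution = 205 / 136 = 1.5073529
u_res = resolution / (2*sqrt(3))
u_res = 1.5073529 / 3.4641016
u_res = 0.4351

0.4351


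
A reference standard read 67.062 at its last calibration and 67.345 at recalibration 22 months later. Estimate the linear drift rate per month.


rate = (v2 - v1) / months
= (67.345 - 67.062) / 22
= 0.2830 / 22
= 0.0129

0.0129


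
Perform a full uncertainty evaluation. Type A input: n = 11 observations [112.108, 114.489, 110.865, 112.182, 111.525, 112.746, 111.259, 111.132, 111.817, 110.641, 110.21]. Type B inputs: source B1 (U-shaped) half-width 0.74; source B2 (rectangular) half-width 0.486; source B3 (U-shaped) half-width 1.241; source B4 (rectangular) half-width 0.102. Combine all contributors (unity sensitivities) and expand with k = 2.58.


mean = (112.108 + 114.489 + 110.865 + 112.182 + 111.525 + 112.746 + 111.259 + 111.132 + 111.817 + 110.641 + 110.21) / 11 = 111.7249091
s = sqrt(sum((x - mean)^2)/(n-1)) = 1.1774899
u_A = s / sqrt(n) = 1.1774899 / sqrt(11) = 0.35502656
u_B1 = 0.74 / sqrt(2) = 0.52325902
u_B2 = 0.486 / sqrt(3) = 0.28059223
u_B3 = 1.241 / sqrt(2) = 0.87751952
u_B4 = 0.102 / sqrt(3) = 0.058889727
uc = sqrt(0.35502656^2 + 0.52325902^2 + 0.28059223^2 + 0.87751952^2 + 0.058889727^2) = 1.1189658
U = k * uc = 2.58 * 1.1189658
U = 2.8869

2.8869


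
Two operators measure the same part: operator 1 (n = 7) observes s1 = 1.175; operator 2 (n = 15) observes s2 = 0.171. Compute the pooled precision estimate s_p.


s_p = sqrt(((n1-1)*s1^2 + (n2-1)*s2^2) / (n1+n2-2))
numerator = (7-1)*1.175^2 + (15-1)*0.171^2 = 8.28375 + 0.409374 = 8.693124
denominator = 7 + 15 - 2 = 20
s_p^2 = 8.693124 / 20 = 0.4346562
s_p = sqrt(0.4346562) = 0.6593

0.6593


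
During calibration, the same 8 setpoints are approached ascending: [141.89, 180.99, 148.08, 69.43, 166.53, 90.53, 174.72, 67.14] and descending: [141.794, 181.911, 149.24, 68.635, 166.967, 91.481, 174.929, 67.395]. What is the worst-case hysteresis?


|141.89 - 141.794| = 0.0960
|180.99 - 181.911| = 0.9210
|148.08 - 149.24| = 1.1600
|69.43 - 68.635| = 0.7950
|166.53 - 166.967| = 0.4370
|90.53 - 91.481| = 0.9510
|174.72 - 174.929| = 0.2090
|67.14 - 67.395| = 0.2550
hysteresis = max(diffs) = 1.1600

1.1600


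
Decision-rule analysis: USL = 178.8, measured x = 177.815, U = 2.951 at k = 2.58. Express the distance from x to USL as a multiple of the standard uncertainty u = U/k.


u = U / k = 2.951 / 2.58 = 1.1437984
margin = |USL - x| = |178.8 - 177.815| = 0.985
z = margin / u = 0.985 / 1.1437984
z = 0.8612

0.8612


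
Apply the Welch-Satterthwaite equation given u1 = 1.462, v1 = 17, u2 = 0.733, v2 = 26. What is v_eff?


uc = sqrt(u1^2 + u2^2) = sqrt(1.462^2 + 0.733^2) = 1.6354611
v_eff = uc^4 / (u1^4/v1 + u2^4/v2)
= 1.6354611^4 / (1.462^4/17 + 0.733^4/26)
= 7.1541967 / 0.27984817
v_eff = 25.5646

25.5646


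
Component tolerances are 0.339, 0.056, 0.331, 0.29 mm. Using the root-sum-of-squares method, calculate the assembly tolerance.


RSS = sqrt(0.339^2 + 0.056^2 + 0.331^2 + 0.29^2)
= sqrt(0.311718)
= 0.5583

0.5583


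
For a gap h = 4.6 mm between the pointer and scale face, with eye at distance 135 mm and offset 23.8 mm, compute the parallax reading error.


error = h * offset / d
= 4.6 * 23.8 / 135
= 0.8110

0.8110


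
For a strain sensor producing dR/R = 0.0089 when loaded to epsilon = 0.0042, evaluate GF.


GF = (dR/R) / epsilon
= 0.0089 / 0.0042
= 2.1190

2.1190


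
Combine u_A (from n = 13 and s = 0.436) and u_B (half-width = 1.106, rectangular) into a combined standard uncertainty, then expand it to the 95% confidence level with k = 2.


u_A = s / sqrt(n) = 0.436 / sqrt(13) = 0.12092464
u_B = half_width / sqrt(3) = 1.106 / sqrt(3) = 0.6385494
uc = sqrt(u_A^2 + u_B^2) = sqrt(0.12092464^2 + 0.6385494^2) = 0.64989853
U = k * uc = 2 * 0.64989853
U = 1.2998

1.2998


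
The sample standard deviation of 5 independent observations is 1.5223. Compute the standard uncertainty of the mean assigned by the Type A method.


u_A = s / sqrt(n)
u_A = 1.5223 / sqrt(5)
u_A = 1.5223 / 2.236068
u_A = 0.6808

0.6808


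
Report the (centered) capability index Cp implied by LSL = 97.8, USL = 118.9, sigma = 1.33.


Cp = (USL - LSL) / (6 * sigma)
= (118.9 - 97.8) / (6 * 1.33)
= 21.1000 / 7.9800
= 2.6441

2.6441


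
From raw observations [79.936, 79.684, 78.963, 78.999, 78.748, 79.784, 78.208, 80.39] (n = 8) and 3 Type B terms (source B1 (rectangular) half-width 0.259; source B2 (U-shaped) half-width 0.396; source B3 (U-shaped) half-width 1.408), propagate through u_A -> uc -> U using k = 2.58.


mean = (79.936 + 79.684 + 78.963 + 78.999 + 78.748 + 79.784 + 78.208 + 80.39) / 8 = 79.339
s = sqrt(sum((x - mean)^2)/(n-1)) = 0.7234321
u_A = s / sqrt(n) = 0.7234321 / sqrt(8) = 0.25577187
u_B1 = 0.259 / sqrt(3) = 0.14953372
u_B2 = 0.396 / sqrt(2) = 0.28001429
u_B3 = 1.408 / sqrt(2) = 0.99560635
uc = sqrt(0.25577187^2 + 0.14953372^2 + 0.28001429^2 + 0.99560635^2) = 1.0758344
U = k * uc = 2.58 * 1.0758344
U = 2.7757

2.7757


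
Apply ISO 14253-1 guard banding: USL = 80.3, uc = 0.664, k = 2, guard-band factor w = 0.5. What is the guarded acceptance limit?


U = k * uc = 2 * 0.664 = 1.328
guard band g = w * U = 0.5 * 1.328 = 0.664
AL = USL - g = 80.3 - 0.664
AL = 79.6360

79.6360


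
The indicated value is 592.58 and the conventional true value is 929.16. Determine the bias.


Systematic error = measured - true
= 592.58 - 929.16
= -336.5800

-336.5800


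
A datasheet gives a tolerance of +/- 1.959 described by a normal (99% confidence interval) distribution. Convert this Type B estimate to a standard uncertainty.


u_B = half_width / 2.576
u_B = 1.959 / 2.576
u_B = 0.7605

0.7605


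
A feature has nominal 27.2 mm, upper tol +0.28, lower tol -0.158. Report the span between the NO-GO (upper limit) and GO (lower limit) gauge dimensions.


GO = nominal - lower_tol (smallest hole = maximum material condition)
GO = 27.2 - 0.158 = 27.042
NO-GO = nominal + upper_tol (largest hole = least material condition)
NO-GO = 27.2 + 0.28 = 27.48
spread = NO-GO - GO = 27.48 - 27.042 = 0.4380

0.4380


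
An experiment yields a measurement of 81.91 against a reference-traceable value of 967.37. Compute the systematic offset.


Systematic error = measured - true
= 81.91 - 967.37
= -885.4600

-885.4600


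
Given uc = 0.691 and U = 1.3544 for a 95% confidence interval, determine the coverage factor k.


k = U / uc
k = 1.3544 / 0.691
k = 1.96

1.96


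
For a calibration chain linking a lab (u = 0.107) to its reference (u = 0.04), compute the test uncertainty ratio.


TUR = u_lab / u_ref
= 0.107 / 0.04
= 2.6750

2.6750


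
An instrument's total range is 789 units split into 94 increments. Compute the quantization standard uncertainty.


resolution = range / divisions
resolution = 789 / 94 = 8.393617
u_res = resolution / (2*sqrt(3))
u_res = 8.393617 / 3.4641016
u_res = 2.4230

2.4230


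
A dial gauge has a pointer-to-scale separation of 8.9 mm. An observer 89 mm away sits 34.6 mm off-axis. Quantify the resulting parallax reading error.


error = h * offset / d
= 8.9 * 34.6 / 89
= 3.4600

3.4600


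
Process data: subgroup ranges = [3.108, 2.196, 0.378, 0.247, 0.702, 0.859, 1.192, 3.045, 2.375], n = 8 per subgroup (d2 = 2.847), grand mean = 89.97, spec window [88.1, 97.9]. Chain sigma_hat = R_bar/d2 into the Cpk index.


R_bar = (3.108 + 2.196 + 0.378 + 0.247 + 0.702 + 0.859 + 1.192 + 3.045 + 2.375) / 9 = 1.5668889
sigma = R_bar / d2 = 1.5668889 / 2.847 = 0.55036491
Cp = (USL - LSL)/(6*sigma) = (97.9 - 88.1)/(6*0.55036491) = 2.9677
Cpu = (97.9 - 89.97)/(3*0.55036491) = 4.8029
Cpl = (89.97 - 88.1)/(3*0.55036491) = 1.1326
Cpk = min(Cpu, Cpl) = 1.1326

1.1326


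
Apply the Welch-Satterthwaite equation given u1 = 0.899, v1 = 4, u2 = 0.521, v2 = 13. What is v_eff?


uc = sqrt(u1^2 + u2^2) = sqrt(0.899^2 + 0.521^2) = 1.0390582
v_eff = uc^4 / (u1^4/v1 + u2^4/v2)
= 1.0390582^4 / (0.899^4/4 + 0.521^4/13)
= 1.1656267 / 0.16896492
v_eff = 6.8986

6.8986


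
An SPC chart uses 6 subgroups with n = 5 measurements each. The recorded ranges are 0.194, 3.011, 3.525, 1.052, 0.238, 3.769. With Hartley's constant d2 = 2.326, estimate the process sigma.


R_bar = (0.194 + 3.011 + 3.525 + 1.052 + 0.238 + 3.769) / 6
R_bar = 11.789 / 6 = 1.9648333
sigma_hat = R_bar / d2 = 1.9648333 / 2.326 = 0.8447

0.8447


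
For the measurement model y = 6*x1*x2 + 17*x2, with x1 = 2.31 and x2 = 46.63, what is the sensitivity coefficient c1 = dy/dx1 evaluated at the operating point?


y = 6*x1*x2 + 17*x2
dy/dx1 = 6*x2
Evaluate at x2 = 46.63: c1 = 6 * 46.63
c1 = 279.7800

279.7800


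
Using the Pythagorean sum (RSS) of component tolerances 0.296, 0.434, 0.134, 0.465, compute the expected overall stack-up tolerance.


RSS = sqrt(0.296^2 + 0.434^2 + 0.134^2 + 0.465^2)
= sqrt(0.510153)
= 0.7142

0.7142


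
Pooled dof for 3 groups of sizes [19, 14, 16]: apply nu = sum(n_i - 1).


nu = sum_i (n_i - 1)
nu = ((19 - 1) + (14 - 1) + (16 - 1))
nu = 18 + 13 + 15
nu = 46

46


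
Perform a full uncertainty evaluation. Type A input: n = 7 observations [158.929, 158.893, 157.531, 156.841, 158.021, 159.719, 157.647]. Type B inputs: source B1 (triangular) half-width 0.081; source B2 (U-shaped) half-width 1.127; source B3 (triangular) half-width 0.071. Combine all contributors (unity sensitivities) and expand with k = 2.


mean = (158.929 + 158.893 + 157.531 + 156.841 + 158.021 + 159.719 + 157.647) / 7 = 158.2258571
s = sqrt(sum((x - mean)^2)/(n-1)) = 0.99554532
u_A = s / sqrt(n) = 0.99554532 / sqrt(7) = 0.37628076
u_B1 = 0.081 / sqrt(6) = 0.033068112
u_B2 = 1.127 / sqrt(2) = 0.79690934
u_B3 = 0.071 / sqrt(6) = 0.028985629
uc = sqrt(0.37628076^2 + 0.033068112^2 + 0.79690934^2 + 0.028985629^2) = 0.88237485
U = k * uc = 2 * 0.88237485
U = 1.7647

1.7647


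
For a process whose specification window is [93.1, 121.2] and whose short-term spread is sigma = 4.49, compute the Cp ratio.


Cp = (USL - LSL) / (6 * sigma)
= (121.2 - 93.1) / (6 * 4.49)
= 28.1000 / 26.9400
= 1.0431

1.0431


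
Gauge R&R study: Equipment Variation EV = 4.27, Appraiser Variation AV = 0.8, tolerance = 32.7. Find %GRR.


GRR = sqrt(EV^2 + AV^2) = sqrt(4.27^2 + 0.8^2) = 4.3442951
%GRR = GRR / tol * 100 = 4.3442951 / 32.7 * 100
%GRR = 13.2853

13.2853


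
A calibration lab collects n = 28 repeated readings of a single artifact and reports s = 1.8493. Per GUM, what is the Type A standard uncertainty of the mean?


u_A = s / sqrt(n)
u_A = 1.8493 / sqrt(28)
u_A = 1.8493 / 5.2915026
u_A = 0.3495

0.3495


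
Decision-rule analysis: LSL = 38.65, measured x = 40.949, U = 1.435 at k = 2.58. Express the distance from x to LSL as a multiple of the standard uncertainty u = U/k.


u = U / k = 1.435 / 2.58 = 0.55620155
margin = |LSL - x| = |38.65 - 40.949| = 2.299
z = margin / u = 2.299 / 0.55620155
z = 4.1334

4.1334


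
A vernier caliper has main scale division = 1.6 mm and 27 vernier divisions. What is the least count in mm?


LC = MSD / n_div
= 1.6 / 27
= 0.0593

0.0593


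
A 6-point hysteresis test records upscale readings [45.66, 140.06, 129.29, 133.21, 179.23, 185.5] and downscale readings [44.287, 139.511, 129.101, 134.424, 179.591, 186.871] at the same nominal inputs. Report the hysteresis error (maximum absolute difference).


|45.66 - 44.287| = 1.3730
|140.06 - 139.511| = 0.5490
|129.29 - 129.101| = 0.1890
|133.21 - 134.424| = 1.2140
|179.23 - 179.591| = 0.3610
|185.5 - 186.871| = 1.3710
hysteresis = max(diffs) = 1.3730

1.3730


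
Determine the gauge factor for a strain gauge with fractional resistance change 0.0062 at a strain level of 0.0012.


GF = (dR/R) / epsilon
= 0.0062 / 0.0012
= 5.1667

5.1667


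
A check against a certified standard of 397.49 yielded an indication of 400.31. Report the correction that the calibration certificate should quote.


Correction = standard - reading
= 397.49 - 400.31
= -2.8200

-2.8200


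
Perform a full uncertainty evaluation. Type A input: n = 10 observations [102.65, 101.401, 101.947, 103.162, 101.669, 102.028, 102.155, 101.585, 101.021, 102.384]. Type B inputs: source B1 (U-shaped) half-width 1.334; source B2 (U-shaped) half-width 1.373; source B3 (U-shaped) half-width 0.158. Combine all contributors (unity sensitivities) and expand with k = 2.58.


mean = (102.65 + 101.401 + 101.947 + 103.162 + 101.669 + 102.028 + 102.155 + 101.585 + 101.021 + 102.384) / 10 = 102.0002
s = sqrt(sum((x - mean)^2)/(n-1)) = 0.62776903
u_A = s / sqrt(n) = 0.62776903 / sqrt(10) = 0.198518
u_B1 = 1.334 / sqrt(2) = 0.94328045
u_B2 = 1.373 / sqrt(2) = 0.97085761
u_B3 = 0.158 / sqrt(2) = 0.11172287
uc = sqrt(0.198518^2 + 0.94328045^2 + 0.97085761^2 + 0.11172287^2) = 1.372674
U = k * uc = 2.58 * 1.372674
U = 3.5415

3.5415


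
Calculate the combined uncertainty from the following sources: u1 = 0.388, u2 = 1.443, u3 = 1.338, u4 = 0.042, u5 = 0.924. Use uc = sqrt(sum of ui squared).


uc = sqrt(0.388^2 + 1.443^2 + 1.338^2 + 0.042^2 + 0.924^2)
uc = sqrt(4.878577)
uc = 2.2088

2.2088


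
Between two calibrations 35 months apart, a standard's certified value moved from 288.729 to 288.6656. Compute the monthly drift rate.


rate = (v2 - v1) / months
= (288.6656 - 288.729) / 35
= -0.0634 / 35
= -0.0018

-0.0018


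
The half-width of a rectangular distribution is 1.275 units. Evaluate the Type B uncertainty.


u_B = half_width / sqrt(3)
u_B = 1.275 / 1.7320508
u_B = 0.7361

0.7361


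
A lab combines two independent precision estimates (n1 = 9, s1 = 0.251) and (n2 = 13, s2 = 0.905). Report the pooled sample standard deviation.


s_p = sqrt(((n1-1)*s1^2 + (n2-1)*s2^2) / (n1+n2-2))
numerator = (9-1)*0.251^2 + (13-1)*0.905^2 = 0.504008 + 9.8283 = 10.332308
denominator = 9 + 13 - 2 = 20
s_p^2 = 10.332308 / 20 = 0.5166154
s_p = sqrt(0.5166154) = 0.7188

0.7188


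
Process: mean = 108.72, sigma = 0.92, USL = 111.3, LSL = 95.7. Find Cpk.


Cpu = (USL - mean) / (3*sigma) = (111.3 - 108.72) / (3*0.92) = 0.9348
Cpl = (mean - LSL) / (3*sigma) = (108.72 - 95.7) / (3*0.92) = 4.7174
Cpk = min(Cpu, Cpl) = 0.9348

0.9348


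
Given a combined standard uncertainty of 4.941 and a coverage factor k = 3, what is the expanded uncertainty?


U = k * uc
U = 3 * 4.941
U = 14.8230

14.8230


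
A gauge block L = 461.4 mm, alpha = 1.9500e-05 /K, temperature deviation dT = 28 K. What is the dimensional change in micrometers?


dL = L * alpha * dT
= 461.4 * 1.9500e-05 * 28
= 0.2519244 mm
dL_um = 0.2519244 * 1000 = 251.9244 um

251.9244


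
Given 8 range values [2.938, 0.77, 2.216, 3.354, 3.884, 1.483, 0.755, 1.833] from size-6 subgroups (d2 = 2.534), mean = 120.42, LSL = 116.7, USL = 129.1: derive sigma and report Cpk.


R_bar = (2.938 + 0.77 + 2.216 + 3.354 + 3.884 + 1.483 + 0.755 + 1.833) / 8 = 2.154125
sigma = R_bar / d2 = 2.154125 / 2.534 = 0.85008879
Cp = (USL - LSL)/(6*sigma) = (129.1 - 116.7)/(6*0.85008879) = 2.4311
Cpu = (129.1 - 120.42)/(3*0.85008879) = 3.4036
Cpl = (120.42 - 116.7)/(3*0.85008879) = 1.4587
Cpk = min(Cpu, Cpl) = 1.4587

1.4587


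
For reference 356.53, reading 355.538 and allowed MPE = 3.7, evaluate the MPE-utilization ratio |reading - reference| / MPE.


e = indication - reference = 355.538 - 356.53 = -0.9920
|e| = 0.9920
ratio = |e| / MPE = 0.9920 / 3.7
ratio = 0.2681

0.2681


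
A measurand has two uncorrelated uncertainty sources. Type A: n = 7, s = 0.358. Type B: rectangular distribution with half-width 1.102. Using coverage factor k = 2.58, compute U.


u_A = s / sqrt(n) = 0.358 / sqrt(7) = 0.13531128
u_B = half_width / sqrt(3) = 1.102 / sqrt(3) = 0.63624
uc = sqrt(u_A^2 + u_B^2) = sqrt(0.13531128^2 + 0.63624^2) = 0.65046943
U = k * uc = 2.58 * 0.65046943
U = 1.6782

1.6782


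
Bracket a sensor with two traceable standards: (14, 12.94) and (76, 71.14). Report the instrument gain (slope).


slope = (y2 - y1) / (x2 - x1)
= (71.14 - 12.94) / (76 - 14)
= 58.2000 / 62
= 0.9387

0.9387


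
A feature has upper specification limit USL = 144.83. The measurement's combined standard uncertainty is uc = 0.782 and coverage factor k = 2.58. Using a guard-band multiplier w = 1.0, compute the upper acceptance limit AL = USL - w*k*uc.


U = k * uc = 2.58 * 0.782 = 2.01756
guard band g = w * U = 1.0 * 2.01756 = 2.01756
AL = USL - g = 144.83 - 2.01756
AL = 142.8124

142.8124


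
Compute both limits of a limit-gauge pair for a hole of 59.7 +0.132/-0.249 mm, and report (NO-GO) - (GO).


GO = nominal - lower_tol (smallest hole = maximum material condition)
GO = 59.7 - 0.249 = 59.451
NO-GO = nominal + upper_tol (largest hole = least material condition)
NO-GO = 59.7 + 0.132 = 59.832
spread = NO-GO - GO = 59.832 - 59.451 = 0.3810

0.3810


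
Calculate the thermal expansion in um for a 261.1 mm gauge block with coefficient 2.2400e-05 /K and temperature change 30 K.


dL = L * alpha * dT
= 261.1 * 2.2400e-05 * 30
= 0.1754592 mm
dL_um = 0.1754592 * 1000 = 175.4592 um

175.4592


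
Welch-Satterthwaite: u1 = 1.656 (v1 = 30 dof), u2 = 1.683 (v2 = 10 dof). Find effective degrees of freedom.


uc = sqrt(u1^2 + u2^2) = sqrt(1.656^2 + 1.683^2) = 2.3611067
v_eff = uc^4 / (u1^4/v1 + u2^4/v2)
= 2.3611067^4 / (1.656^4/30 + 1.683^4/10)
= 31.078672 / 1.0529796
v_eff = 29.5150

29.5150


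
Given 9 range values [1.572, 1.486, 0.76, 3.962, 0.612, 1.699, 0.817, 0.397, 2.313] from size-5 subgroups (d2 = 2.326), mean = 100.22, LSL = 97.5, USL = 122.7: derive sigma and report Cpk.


R_bar = (1.572 + 1.486 + 0.76 + 3.962 + 0.612 + 1.699 + 0.817 + 0.397 + 2.313) / 9 = 1.5131111
sigma = R_bar / d2 = 1.5131111 / 2.326 = 0.65052068
Cp = (USL - LSL)/(6*sigma) = (122.7 - 97.5)/(6*0.65052068) = 6.4564
Cpu = (122.7 - 100.22)/(3*0.65052068) = 11.5190
Cpl = (100.22 - 97.5)/(3*0.65052068) = 1.3938
Cpk = min(Cpu, Cpl) = 1.3938

1.3938


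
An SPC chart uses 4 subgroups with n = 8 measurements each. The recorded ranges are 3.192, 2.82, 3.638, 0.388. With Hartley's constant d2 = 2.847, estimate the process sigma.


R_bar = (3.192 + 2.82 + 3.638 + 0.388) / 4
R_bar = 10.038 / 4 = 2.5095
sigma_hat = R_bar / d2 = 2.5095 / 2.847 = 0.8815

0.8815


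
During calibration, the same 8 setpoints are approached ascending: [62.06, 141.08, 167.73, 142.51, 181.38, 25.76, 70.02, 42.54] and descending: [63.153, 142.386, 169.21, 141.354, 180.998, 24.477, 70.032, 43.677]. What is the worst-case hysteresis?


|62.06 - 63.153| = 1.0930
|141.08 - 142.386| = 1.3060
|167.73 - 169.21| = 1.4800
|142.51 - 141.354| = 1.1560
|181.38 - 180.998| = 0.3820
|25.76 - 24.477| = 1.2830
|70.02 - 70.032| = 0.0120
|42.54 - 43.677| = 1.1370
hysteresis = max(diffs) = 1.4800

1.4800


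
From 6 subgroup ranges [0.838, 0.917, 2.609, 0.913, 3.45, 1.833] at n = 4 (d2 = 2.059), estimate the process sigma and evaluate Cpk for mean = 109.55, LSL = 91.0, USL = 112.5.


R_bar = (0.838 + 0.917 + 2.609 + 0.913 + 3.45 + 1.833) / 6 = 1.76
sigma = R_bar / d2 = 1.76 / 2.059 = 0.85478388
Cp = (USL - LSL)/(6*sigma) = (112.5 - 91.0)/(6*0.85478388) = 4.1921
Cpu = (112.5 - 109.55)/(3*0.85478388) = 1.1504
Cpl = (109.55 - 91.0)/(3*0.85478388) = 7.2338
Cpk = min(Cpu, Cpl) = 1.1504

1.1504


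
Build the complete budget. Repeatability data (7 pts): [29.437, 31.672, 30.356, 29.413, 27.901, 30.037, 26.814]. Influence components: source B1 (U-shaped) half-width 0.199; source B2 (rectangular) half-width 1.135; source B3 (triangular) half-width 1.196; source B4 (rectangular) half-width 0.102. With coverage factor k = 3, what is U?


mean = (29.437 + 31.672 + 30.356 + 29.413 + 27.901 + 30.037 + 26.814) / 7 = 29.37571429
s = sqrt(sum((x - mean)^2)/(n-1)) = 1.6027838
u_A = s / sqrt(n) = 1.6027838 / sqrt(7) = 0.60579533
u_B1 = 0.199 / sqrt(2) = 0.14071425
u_B2 = 1.135 / sqrt(3) = 0.65529256
u_B3 = 1.196 / sqrt(6) = 0.48826496
u_B4 = 0.102 / sqrt(3) = 0.058889727
uc = sqrt(0.60579533^2 + 0.14071425^2 + 0.65529256^2 + 0.48826496^2 + 0.058889727^2) = 1.0286241
U = k * uc = 3 * 1.0286241
U = 3.0859

3.0859


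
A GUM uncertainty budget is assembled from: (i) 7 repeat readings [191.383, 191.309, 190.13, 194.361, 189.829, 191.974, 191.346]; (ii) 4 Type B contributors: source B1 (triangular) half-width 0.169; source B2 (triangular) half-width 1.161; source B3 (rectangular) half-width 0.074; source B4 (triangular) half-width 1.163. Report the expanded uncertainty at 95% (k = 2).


mean = (191.383 + 191.309 + 190.13 + 194.361 + 189.829 + 191.974 + 191.346) / 7 = 191.476
s = sqrt(sum((x - mean)^2)/(n-1)) = 1.4803711
u_A = s / sqrt(n) = 1.4803711 / sqrt(7) = 0.55952768
u_B1 = 0.169 / sqrt(6) = 0.068993961
u_B2 = 1.161 / sqrt(6) = 0.47397627
u_B3 = 0.074 / sqrt(3) = 0.04272392
u_B4 = 1.163 / sqrt(6) = 0.47479276
uc = sqrt(0.55952768^2 + 0.068993961^2 + 0.47397627^2 + 0.04272392^2 + 0.47479276^2) = 0.87734736
U = k * uc = 2 * 0.87734736
U = 1.7547

1.7547


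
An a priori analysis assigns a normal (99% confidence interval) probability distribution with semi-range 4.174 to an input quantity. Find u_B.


u_B = half_width / 2.576
u_B = 4.174 / 2.576
u_B = 1.6203

1.6203


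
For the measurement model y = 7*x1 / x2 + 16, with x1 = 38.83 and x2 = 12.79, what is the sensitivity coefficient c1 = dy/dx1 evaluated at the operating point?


y = 7*x1 / x2 + 16
dy/dx1 = 7/x2
Evaluate at x2 = 12.79: c1 = 7 / 12.79
c1 = 0.5473

0.5473


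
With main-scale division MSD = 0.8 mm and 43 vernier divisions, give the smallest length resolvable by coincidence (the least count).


LC = MSD / n_div
= 0.8 / 43
= 0.0186

0.0186


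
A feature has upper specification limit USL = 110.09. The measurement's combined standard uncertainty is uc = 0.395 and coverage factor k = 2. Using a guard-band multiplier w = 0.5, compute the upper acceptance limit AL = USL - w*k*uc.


U = k * uc = 2 * 0.395 = 0.79
guard band g = w * U = 0.5 * 0.79 = 0.395
AL = USL - g = 110.09 - 0.395
AL = 109.6950

109.6950


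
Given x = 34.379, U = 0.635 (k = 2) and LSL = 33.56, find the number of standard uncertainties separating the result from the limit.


u = U / k = 0.635 / 2 = 0.3175
margin = |LSL - x| = |33.56 - 34.379| = 0.819
z = margin / u = 0.819 / 0.3175
z = 2.5795

2.5795


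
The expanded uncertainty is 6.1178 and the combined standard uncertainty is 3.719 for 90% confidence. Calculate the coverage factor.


k = U / uc
k = 6.1178 / 3.719
k = 1.645

1.645


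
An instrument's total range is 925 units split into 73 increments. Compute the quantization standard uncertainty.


resolution = range / divisions
resolution = 925 / 73 = 12.671233
u_res = resolution / (2*sqrt(3))
u_res = 12.671233 / 3.4641016
u_res = 3.6579

3.6579


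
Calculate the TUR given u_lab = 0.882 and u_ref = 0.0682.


TUR = u_lab / u_ref
= 0.882 / 0.0682
= 12.9326

12.9326


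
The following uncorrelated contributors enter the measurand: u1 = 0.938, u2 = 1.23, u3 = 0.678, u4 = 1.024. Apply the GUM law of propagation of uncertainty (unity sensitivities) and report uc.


uc = sqrt(0.938^2 + 1.23^2 + 0.678^2 + 1.024^2)
uc = sqrt(3.901004)
uc = 1.9751

1.9751


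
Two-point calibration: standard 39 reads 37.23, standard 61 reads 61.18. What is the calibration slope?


slope = (y2 - y1) / (x2 - x1)
= (61.18 - 37.23) / (61 - 39)
= 23.9500 / 22
= 1.0886

1.0886


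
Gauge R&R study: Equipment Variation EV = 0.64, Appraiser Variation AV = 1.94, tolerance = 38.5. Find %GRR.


GRR = sqrt(EV^2 + AV^2) = sqrt(0.64^2 + 1.94^2) = 2.0428412
%GRR = GRR / tol * 100 = 2.0428412 / 38.5 * 100
%GRR = 5.3061

5.3061


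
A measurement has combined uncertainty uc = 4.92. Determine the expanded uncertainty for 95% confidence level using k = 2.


U = k * uc
U = 2 * 4.92
U = 9.8400

9.8400


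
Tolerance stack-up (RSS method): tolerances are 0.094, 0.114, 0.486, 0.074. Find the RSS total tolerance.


RSS = sqrt(0.094^2 + 0.114^2 + 0.486^2 + 0.074^2)
= sqrt(0.263504)
= 0.5133

0.5133


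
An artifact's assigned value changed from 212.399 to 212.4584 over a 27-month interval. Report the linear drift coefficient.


rate = (v2 - v1) / months
= (212.4584 - 212.399) / 27
= 0.0594 / 27
= 0.0022

0.0022


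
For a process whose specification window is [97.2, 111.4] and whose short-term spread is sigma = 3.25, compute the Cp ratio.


Cp = (USL - LSL) / (6 * sigma)
= (111.4 - 97.2) / (6 * 3.25)
= 14.2000 / 19.5000
= 0.7282

0.7282


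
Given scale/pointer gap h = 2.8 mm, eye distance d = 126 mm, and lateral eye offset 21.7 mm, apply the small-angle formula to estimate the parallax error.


error = h * offset / d
= 2.8 * 21.7 / 126
= 0.4822

0.4822


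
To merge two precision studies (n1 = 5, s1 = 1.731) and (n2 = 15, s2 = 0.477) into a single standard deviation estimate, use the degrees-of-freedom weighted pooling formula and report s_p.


s_p = sqrt(((n1-1)*s1^2 + (n2-1)*s2^2) / (n1+n2-2))
numerator = (5-1)*1.731^2 + (15-1)*0.477^2 = 11.985444 + 3.185406 = 15.17085
denominator = 5 + 15 - 2 = 18
s_p^2 = 15.17085 / 18 = 0.842825
s_p = sqrt(0.842825) = 0.9181

0.9181


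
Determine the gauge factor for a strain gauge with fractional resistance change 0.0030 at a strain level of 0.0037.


GF = (dR/R) / epsilon
= 0.0030 / 0.0037
= 0.8108

0.8108


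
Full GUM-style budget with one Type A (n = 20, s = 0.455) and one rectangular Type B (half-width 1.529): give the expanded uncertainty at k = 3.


u_A = s / sqrt(n) = 0.455 / sqrt(20) = 0.10174109
u_B = half_width / sqrt(3) = 1.529 / sqrt(3) = 0.88276856
uc = sqrt(u_A^2 + u_B^2) = sqrt(0.10174109^2 + 0.88276856^2) = 0.88861217
U = k * uc = 3 * 0.88861217
U = 2.6658

2.6658


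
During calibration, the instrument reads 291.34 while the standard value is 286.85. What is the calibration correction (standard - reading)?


Correction = standard - reading
= 286.85 - 291.34
= -4.4900

-4.4900


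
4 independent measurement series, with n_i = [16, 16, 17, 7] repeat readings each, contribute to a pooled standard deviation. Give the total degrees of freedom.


nu = sum_i (n_i - 1)
nu = ((16 - 1) + (16 - 1) + (17 - 1) + (7 - 1))
nu = 15 + 15 + 16 + 6
nu = 52

52


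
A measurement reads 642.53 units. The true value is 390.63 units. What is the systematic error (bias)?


Systematic error = measured - true
= 642.53 - 390.63
= 251.9000

251.9000


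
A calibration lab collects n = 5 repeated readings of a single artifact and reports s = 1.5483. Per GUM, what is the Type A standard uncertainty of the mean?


u_A = s / sqrt(n)
u_A = 1.5483 / sqrt(5)
u_A = 1.5483 / 2.236068
u_A = 0.6924

0.6924


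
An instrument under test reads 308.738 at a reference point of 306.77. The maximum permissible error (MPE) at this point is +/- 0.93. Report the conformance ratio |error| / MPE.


e = indication - reference = 308.738 - 306.77 = 1.9680
|e| = 1.9680
ratio = |e| / MPE = 1.9680 / 0.93
ratio = 2.1161

2.1161


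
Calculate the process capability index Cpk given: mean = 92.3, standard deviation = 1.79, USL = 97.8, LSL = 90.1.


Cpu = (USL - mean) / (3*sigma) = (97.8 - 92.3) / (3*1.79) = 1.0242
Cpl = (mean - LSL) / (3*sigma) = (92.3 - 90.1) / (3*1.79) = 0.4097
Cpk = min(Cpu, Cpl) = 0.4097

0.4097


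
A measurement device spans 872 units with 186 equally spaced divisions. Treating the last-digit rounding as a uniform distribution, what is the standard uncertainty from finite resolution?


resolution = range / divisions
resolution = 872 / 186 = 4.688172
u_res = resolution / (2*sqrt(3))
u_res = 4.688172 / 3.4641016
u_res = 1.3534

1.3534


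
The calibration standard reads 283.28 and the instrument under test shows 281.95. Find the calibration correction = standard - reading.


Correction = standard - reading
= 283.28 - 281.95
= 1.3300

1.3300


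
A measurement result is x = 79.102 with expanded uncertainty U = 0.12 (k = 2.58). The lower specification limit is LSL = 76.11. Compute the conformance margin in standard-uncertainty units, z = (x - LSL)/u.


u = U / k = 0.12 / 2.58 = 0.046511628
margin = |LSL - x| = |76.11 - 79.102| = 2.992
z = margin / u = 2.992 / 0.046511628
z = 64.3280

64.3280


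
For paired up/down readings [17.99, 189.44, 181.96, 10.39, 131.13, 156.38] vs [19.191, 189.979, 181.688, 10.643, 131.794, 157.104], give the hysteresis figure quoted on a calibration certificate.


|17.99 - 19.191| = 1.2010
|189.44 - 189.979| = 0.5390
|181.96 - 181.688| = 0.2720
|10.39 - 10.643| = 0.2530
|131.13 - 131.794| = 0.6640
|156.38 - 157.104| = 0.7240
hysteresis = max(diffs) = 1.2010

1.2010


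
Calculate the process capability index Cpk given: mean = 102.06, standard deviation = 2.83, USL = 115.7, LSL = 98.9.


Cpu = (USL - mean) / (3*sigma) = (115.7 - 102.06) / (3*2.83) = 1.6066
Cpl = (mean - LSL) / (3*sigma) = (102.06 - 98.9) / (3*2.83) = 0.3722
Cpk = min(Cpu, Cpl) = 0.3722

0.3722


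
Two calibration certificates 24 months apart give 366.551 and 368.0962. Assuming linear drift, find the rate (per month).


rate = (v2 - v1) / months
= (368.0962 - 366.551) / 24
= 1.5452 / 24
= 0.0644

0.0644


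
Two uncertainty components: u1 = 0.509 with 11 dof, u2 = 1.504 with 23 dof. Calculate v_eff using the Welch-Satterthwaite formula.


uc = sqrt(u1^2 + u2^2) = sqrt(0.509^2 + 1.504^2) = 1.5877963
v_eff = uc^4 / (u1^4/v1 + u2^4/v2)
= 1.5877963^4 / (0.509^4/11 + 1.504^4/23)
= 6.3559305 / 0.22856802
v_eff = 27.8076

27.8076


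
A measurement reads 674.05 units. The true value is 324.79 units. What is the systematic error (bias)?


Systematic error = measured - true
= 674.05 - 324.79
= 349.2600

349.2600


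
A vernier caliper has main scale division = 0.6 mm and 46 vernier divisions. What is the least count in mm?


LC = MSD / n_div
= 0.6 / 46
= 0.0130

0.0130


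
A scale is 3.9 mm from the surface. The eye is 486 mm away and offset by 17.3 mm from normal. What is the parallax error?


error = h * offset / d
= 3.9 * 17.3 / 486
= 0.1388

0.1388


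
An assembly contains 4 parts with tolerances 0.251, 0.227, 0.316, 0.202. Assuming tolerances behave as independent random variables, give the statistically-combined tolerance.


RSS = sqrt(0.251^2 + 0.227^2 + 0.316^2 + 0.202^2)
= sqrt(0.25519)
= 0.5052

0.5052


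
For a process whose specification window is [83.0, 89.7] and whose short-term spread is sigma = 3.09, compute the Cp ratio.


Cp = (USL - LSL) / (6 * sigma)
= (89.7 - 83.0) / (6 * 3.09)
= 6.7000 / 18.5400
= 0.3614

0.3614


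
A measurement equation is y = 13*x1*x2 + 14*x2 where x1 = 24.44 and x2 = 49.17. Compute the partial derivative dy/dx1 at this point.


y = 13*x1*x2 + 14*x2
dy/dx1 = 13*x2
Evaluate at x2 = 49.17: c1 = 13 * 49.17
c1 = 639.2100

639.2100


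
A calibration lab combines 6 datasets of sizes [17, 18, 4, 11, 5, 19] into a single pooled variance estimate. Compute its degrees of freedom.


nu = sum_i (n_i - 1)
nu = ((17 - 1) + (18 - 1) + (4 - 1) + (11 - 1) + (5 - 1) + (19 - 1))
nu = 16 + 17 + 3 + 10 + 4 + 18
nu = 68

68


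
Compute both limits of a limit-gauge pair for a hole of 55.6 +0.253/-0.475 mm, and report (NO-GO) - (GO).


GO = nominal - lower_tol (smallest hole = maximum material condition)
GO = 55.6 - 0.475 = 55.125
NO-GO = nominal + upper_tol (largest hole = least material condition)
NO-GO = 55.6 + 0.253 = 55.853
spread = NO-GO - GO = 55.853 - 55.125 = 0.7280

0.7280


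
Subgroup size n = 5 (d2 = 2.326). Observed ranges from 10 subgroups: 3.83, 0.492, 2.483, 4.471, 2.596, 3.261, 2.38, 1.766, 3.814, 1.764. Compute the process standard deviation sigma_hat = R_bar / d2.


R_bar = (3.83 + 0.492 + 2.483 + 4.471 + 2.596 + 3.261 + 2.38 + 1.766 + 3.814 + 1.764) / 10
R_bar = 26.857 / 10 = 2.6857
sigma_hat = R_bar / d2 = 2.6857 / 2.326 = 1.1546

1.1546


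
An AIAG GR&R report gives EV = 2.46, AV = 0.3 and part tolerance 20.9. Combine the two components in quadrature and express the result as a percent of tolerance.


GRR = sqrt(EV^2 + AV^2) = sqrt(2.46^2 + 0.3^2) = 2.4782252
%GRR = GRR / tol * 100 = 2.4782252 / 20.9 * 100
%GRR = 11.8575

11.8575


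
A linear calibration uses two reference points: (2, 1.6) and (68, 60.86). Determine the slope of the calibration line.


slope = (y2 - y1) / (x2 - x1)
= (60.86 - 1.6) / (68 - 2)
= 59.2600 / 66
= 0.8979

0.8979


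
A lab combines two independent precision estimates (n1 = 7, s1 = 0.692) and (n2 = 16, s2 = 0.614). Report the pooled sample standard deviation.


s_p = sqrt(((n1-1)*s1^2 + (n2-1)*s2^2) / (n1+n2-2))
numerator = (7-1)*0.692^2 + (16-1)*0.614^2 = 2.873184 + 5.65494 = 8.528124
denominator = 7 + 16 - 2 = 21
s_p^2 = 8.528124 / 21 = 0.40610114
s_p = sqrt(0.40610114) = 0.6373

0.6373


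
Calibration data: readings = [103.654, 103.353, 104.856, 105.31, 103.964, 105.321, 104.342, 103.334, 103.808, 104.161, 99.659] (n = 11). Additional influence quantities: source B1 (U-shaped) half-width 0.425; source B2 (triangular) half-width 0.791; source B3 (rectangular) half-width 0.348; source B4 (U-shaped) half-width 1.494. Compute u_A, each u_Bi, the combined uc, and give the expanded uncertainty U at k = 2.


mean = (103.654 + 103.353 + 104.856 + 105.31 + 103.964 + 105.321 + 104.342 + 103.334 + 103.808 + 104.161 + 99.659) / 11 = 103.7965455
s = sqrt(sum((x - mean)^2)/(n-1)) = 1.5409657
u_A = s / sqrt(n) = 1.5409657 / sqrt(11) = 0.46461864
u_B1 = 0.425 / sqrt(2) = 0.30052038
u_B2 = 0.791 / sqrt(6) = 0.3229244
u_B3 = 0.348 / sqrt(3) = 0.20091789
u_B4 = 1.494 / sqrt(2) = 1.0564175
uc = sqrt(0.46461864^2 + 0.30052038^2 + 0.3229244^2 + 0.20091789^2 + 1.0564175^2) = 1.2517384
U = k * uc = 2 * 1.2517384
U = 2.5035

2.5035


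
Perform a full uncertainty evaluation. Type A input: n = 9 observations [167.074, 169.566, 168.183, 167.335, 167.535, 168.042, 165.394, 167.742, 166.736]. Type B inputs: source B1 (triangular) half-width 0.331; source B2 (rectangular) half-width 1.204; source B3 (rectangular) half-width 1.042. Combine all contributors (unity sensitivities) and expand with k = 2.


mean = (167.074 + 169.566 + 168.183 + 167.335 + 167.535 + 168.042 + 165.394 + 167.742 + 166.736) / 9 = 167.5118889
s = sqrt(sum((x - mean)^2)/(n-1)) = 1.1354932
u_A = s / sqrt(n) = 1.1354932 / sqrt(9) = 0.37849773
u_B1 = 0.331 / sqrt(6) = 0.13513018
u_B2 = 1.204 / sqrt(3) = 0.69512972
u_B3 = 1.042 / sqrt(3) = 0.60159898
uc = sqrt(0.37849773^2 + 0.13513018^2 + 0.69512972^2 + 0.60159898^2) = 1.0033182
U = k * uc = 2 * 1.0033182
U = 2.0066

2.0066


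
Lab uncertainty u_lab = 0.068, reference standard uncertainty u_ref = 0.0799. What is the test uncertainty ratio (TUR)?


TUR = u_lab / u_ref
= 0.068 / 0.0799
= 0.8511

0.8511


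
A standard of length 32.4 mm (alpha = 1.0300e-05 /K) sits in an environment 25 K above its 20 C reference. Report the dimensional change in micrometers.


dL = L * alpha * dT
= 32.4 * 1.0300e-05 * 25
= 0.0083430 mm
dL_um = 0.0083430 * 1000 = 8.3430 um

8.3430


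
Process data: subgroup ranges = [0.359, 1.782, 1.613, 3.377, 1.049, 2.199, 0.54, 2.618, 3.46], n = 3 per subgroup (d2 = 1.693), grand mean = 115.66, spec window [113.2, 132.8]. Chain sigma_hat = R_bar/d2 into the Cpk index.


R_bar = (0.359 + 1.782 + 1.613 + 3.377 + 1.049 + 2.199 + 0.54 + 2.618 + 3.46) / 9 = 1.8885556
sigma = R_bar / d2 = 1.8885556 / 1.693 = 1.1155083
Cp = (USL - LSL)/(6*sigma) = (132.8 - 113.2)/(6*1.1155083) = 2.9284
Cpu = (132.8 - 115.66)/(3*1.1155083) = 5.1217
Cpl = (115.66 - 113.2)/(3*1.1155083) = 0.7351
Cpk = min(Cpu, Cpl) = 0.7351

0.7351


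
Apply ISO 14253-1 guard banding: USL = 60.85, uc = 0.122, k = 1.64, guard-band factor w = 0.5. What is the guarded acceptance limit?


U = k * uc = 1.64 * 0.122 = 0.20008
guard band g = w * U = 0.5 * 0.20008 = 0.10004
AL = USL - g = 60.85 - 0.10004
AL = 60.7500

60.7500


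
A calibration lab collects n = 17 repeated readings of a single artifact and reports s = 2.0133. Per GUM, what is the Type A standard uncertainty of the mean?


u_A = s / sqrt(n)
u_A = 2.0133 / sqrt(17)
u_A = 2.0133 / 4.1231056
u_A = 0.4883

0.4883


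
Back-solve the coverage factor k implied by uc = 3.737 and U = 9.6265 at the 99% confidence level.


k = U / uc
k = 9.6265 / 3.737
k = 2.576

2.576


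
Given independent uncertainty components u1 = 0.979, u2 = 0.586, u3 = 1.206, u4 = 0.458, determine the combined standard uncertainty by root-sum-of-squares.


uc = sqrt(0.979^2 + 0.586^2 + 1.206^2 + 0.458^2)
uc = sqrt(2.966037)
uc = 1.7222

1.7222


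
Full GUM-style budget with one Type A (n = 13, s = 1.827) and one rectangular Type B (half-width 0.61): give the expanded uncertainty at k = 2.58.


u_A = s / sqrt(n) = 1.827 / sqrt(13) = 0.50671863
u_B = half_width / sqrt(3) = 0.61 / sqrt(3) = 0.35218366
uc = sqrt(u_A^2 + u_B^2) = sqrt(0.50671863^2 + 0.35218366^2) = 0.6170876
U = k * uc = 2.58 * 0.6170876
U = 1.5921

1.5921


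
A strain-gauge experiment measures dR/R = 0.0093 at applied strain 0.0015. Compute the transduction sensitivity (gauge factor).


GF = (dR/R) / epsilon
= 0.0093 / 0.0015
= 6.2000

6.2000


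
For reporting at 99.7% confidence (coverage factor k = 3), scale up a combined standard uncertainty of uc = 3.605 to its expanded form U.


U = k * uc
U = 3 * 3.605
U = 10.8150

10.8150


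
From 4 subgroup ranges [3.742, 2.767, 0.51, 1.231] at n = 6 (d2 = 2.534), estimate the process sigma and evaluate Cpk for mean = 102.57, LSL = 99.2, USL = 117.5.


R_bar = (3.742 + 2.767 + 0.51 + 1.231) / 4 = 2.0625
sigma = R_bar / d2 = 2.0625 / 2.534 = 0.81393054
Cp = (USL - LSL)/(6*sigma) = (117.5 - 99.2)/(6*0.81393054) = 3.7472
Cpu = (117.5 - 102.57)/(3*0.81393054) = 6.1144
Cpl = (102.57 - 99.2)/(3*0.81393054) = 1.3801
Cpk = min(Cpu, Cpl) = 1.3801

1.3801


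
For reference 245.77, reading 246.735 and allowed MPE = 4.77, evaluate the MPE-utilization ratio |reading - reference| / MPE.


e = indication - reference = 246.735 - 245.77 = 0.9650
|e| = 0.9650
ratio = |e| / MPE = 0.9650 / 4.77
ratio = 0.2023

0.2023
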